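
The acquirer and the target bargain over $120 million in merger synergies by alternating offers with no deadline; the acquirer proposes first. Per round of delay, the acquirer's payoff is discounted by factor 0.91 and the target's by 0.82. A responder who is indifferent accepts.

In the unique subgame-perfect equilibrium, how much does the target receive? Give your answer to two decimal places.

When the acquirer proposes, the target accepts any offer worth at least 0.82 times what the target would get by proposing next round; and vice versa.
This gives x = 120 − 0.82y and y = 120 − 0.91x, where x and y are each side's share when it proposes.
Hence (1 − 0.82·0.91)x = 120(1 − 0.82), i.e. 0.2538·x = 21.6.
x ≈ 85.1064; the target's share is 120 − x ≈ 34.8936.

34.89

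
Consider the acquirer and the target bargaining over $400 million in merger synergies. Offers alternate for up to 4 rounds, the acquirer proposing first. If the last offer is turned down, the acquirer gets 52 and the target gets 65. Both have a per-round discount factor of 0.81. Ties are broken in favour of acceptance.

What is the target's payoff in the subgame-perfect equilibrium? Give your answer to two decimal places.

By backward induction:
Round 4 (the target proposes): the acquirer gets 52 if talks fail, so the target offers 52 and keeps 348.
Round 3 (the acquirer proposes): the target can get 348 next round, worth 0.81 × 348 = 281.88 now. The acquirer offers 281.88 and keeps 400 − 281.88 = 118.12.
Round 2 (the target proposes): the acquirer can get 118.12 next round, worth 0.81 × 118.12 = 95.6772 now. The target offers 95.6772 and keeps 400 − 95.6772 = 304.3228.
Round 1 (the acquirer proposes): the target can get 304.3228 next round, worth 0.81 × 304.3228 = 246.501468 now; the acquirer offers that and keeps 153.498532.

246.50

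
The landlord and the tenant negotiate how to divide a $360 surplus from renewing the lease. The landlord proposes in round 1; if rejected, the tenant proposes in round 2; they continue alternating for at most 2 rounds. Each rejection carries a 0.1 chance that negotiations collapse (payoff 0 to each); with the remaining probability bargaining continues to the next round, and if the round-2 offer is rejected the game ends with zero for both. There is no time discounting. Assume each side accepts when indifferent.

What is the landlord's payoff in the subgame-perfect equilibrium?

36

By backward induction:
Round 2 (the tenant proposes): the landlord will accept anything ≥ 0, so the tenant offers 0 and keeps 360.
Round 1 (the landlord proposes): rejecting gives the tenant an expected 0.9 × 360 = 324; the landlord offers that and keeps 36.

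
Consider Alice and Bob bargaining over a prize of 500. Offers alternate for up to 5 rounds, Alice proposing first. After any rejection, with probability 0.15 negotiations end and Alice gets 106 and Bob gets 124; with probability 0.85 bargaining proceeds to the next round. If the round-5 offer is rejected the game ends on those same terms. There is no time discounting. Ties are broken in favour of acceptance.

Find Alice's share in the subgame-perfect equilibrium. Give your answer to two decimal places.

By backward induction:
Round 5 (Alice proposes): Bob gets 124 if talks fail, so Alice offers 124 and keeps 376.
Round 4 (Bob proposes): rejecting gives Alice an expected 0.85 × 376 + 0.15 × 106 = 335.5. Bob offers 335.5 and keeps 500 − 335.5 = 164.5.
Round 3 (Alice proposes): rejecting gives Bob an expected 0.85 × 164.5 + 0.15 × 124 = 158.425, so Alice offers 158.425, keeping 341.575.
Round 2 (Bob proposes): rejecting gives Alice an expected 0.85 × 341.575 + 0.15 × 106 = 306.23875, so Bob offers 306.23875, keeping 193.76125.
Round 1 (Alice proposes): rejecting gives Bob an expected 0.85 × 193.76125 + 0.15 × 124 = 183.2970625, so Alice offers 183.2970625, keeping 316.7029375.

316.70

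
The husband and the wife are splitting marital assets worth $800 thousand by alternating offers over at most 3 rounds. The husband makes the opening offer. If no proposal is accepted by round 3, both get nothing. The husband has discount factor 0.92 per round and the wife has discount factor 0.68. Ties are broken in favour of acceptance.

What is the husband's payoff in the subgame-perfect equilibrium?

756.48

Round 3 (the husband proposes): the wife will accept anything ≥ 0, so the husband offers 0 and keeps 800.
Round 2 (the wife proposes): the husband can get 800 next round, worth 0.92 × 800 = 736 now. The wife offers 736 and keeps 800 − 736 = 64.
Round 1 (the husband proposes): the wife can get 64 next round, worth 0.68 × 64 = 43.52 now. The husband offers 43.52 and keeps 800 − 43.52 = 756.48.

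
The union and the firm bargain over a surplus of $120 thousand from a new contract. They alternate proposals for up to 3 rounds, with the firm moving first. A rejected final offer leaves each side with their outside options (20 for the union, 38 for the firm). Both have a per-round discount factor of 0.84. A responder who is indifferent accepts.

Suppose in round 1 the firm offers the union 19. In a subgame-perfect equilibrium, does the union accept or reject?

Work out the union's continuation value if the offer is rejected.
Round 3 (the firm proposes): the union gets 20 if talks fail, so the firm offers 20 and keeps 100.
Round 2 (the union proposes): the firm can get 100 next round, worth 0.84 × 100 = 84 now, so the union offers 84, keeping 36.
So by rejecting in round 1, the union gets 36 next round, worth 0.84 × 36 = 30.24 now.
Offer 19 < 30.24, so the union rejects.

Reject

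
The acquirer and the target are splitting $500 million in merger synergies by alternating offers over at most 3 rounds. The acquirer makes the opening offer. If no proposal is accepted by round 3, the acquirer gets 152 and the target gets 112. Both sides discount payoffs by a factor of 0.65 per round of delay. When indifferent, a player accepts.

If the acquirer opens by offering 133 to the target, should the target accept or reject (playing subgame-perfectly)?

Reject

Work out the target's continuation value if the offer is rejected.
Round 3 (the acquirer proposes): the target gets 112 if talks fail, so the acquirer offers 112 and keeps 388.
Round 2 (the target proposes): the acquirer can get 388 next round, worth 0.65 × 388 = 252.2 now; the target offers that and keeps 247.8.
So by rejecting in round 1, the target gets 247.8 next round, worth 0.65 × 247.8 = 161.07 now.
Offer 133 < 161.07, so the target rejects.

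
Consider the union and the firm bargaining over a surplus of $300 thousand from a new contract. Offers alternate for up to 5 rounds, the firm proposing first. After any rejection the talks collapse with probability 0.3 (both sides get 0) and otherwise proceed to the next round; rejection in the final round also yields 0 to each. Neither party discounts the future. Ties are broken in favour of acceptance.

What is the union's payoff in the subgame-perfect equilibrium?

By backward induction:
Round 5 (the firm proposes): rejection yields 0 for the union; the firm offers 0 and keeps 300.
Round 4 (the union proposes): rejecting gives the firm an expected 0.7 × 300 = 210. The union offers 210 and keeps 300 − 210 = 90.
Round 3 (the firm proposes): rejecting gives the union an expected 0.7 × 90 = 63; the firm offers that and keeps 237.
Round 2 (the union proposes): rejecting gives the firm an expected 0.7 × 237 = 165.9, so the union offers 165.9, keeping 134.1.
Round 1 (the firm proposes): rejecting gives the union an expected 0.7 × 134.1 = 93.87, so the firm offers 93.87, keeping 206.13.

93.87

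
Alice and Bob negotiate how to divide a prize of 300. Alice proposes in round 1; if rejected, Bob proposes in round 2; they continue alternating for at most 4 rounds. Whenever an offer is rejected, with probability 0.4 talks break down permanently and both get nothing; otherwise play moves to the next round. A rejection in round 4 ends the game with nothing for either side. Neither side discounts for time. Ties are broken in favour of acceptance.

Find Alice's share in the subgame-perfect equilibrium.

163.2

By backward induction:
Round 4 (Bob proposes): Alice will accept anything ≥ 0, so Bob offers 0 and keeps 300.
Round 3 (Alice proposes): rejecting gives Bob an expected 0.6 × 300 = 180, so Alice offers 180, keeping 120.
Round 2 (Bob proposes): rejecting gives Alice an expected 0.6 × 120 = 72. Bob offers 72 and keeps 300 − 72 = 228.
Round 1 (Alice proposes): rejecting gives Bob an expected 0.6 × 228 = 136.8, so Alice offers 136.8, keeping 163.2.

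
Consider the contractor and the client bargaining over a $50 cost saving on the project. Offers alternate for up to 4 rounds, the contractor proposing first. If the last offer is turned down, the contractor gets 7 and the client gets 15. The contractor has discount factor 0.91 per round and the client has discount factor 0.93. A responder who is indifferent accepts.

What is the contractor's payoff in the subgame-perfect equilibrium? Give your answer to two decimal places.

By backward induction:
Round 4 (the client proposes): the contractor gets 7 if talks fail, so the client offers 7 and keeps 43.
Round 3 (the contractor proposes): the client can get 43 next round, worth 0.93 × 43 = 39.99 now; the contractor offers that and keeps 10.01.
Round 2 (the client proposes): the contractor can get 10.01 next round, worth 0.91 × 10.01 = 9.1091 now. The client offers 9.1091 and keeps 50 − 9.1091 = 40.8909.
Round 1 (the contractor proposes): the client can get 40.8909 next round, worth 0.93 × 40.8909 = 38.028537 now, so the contractor offers 38.028537, keeping 11.971463.

11.97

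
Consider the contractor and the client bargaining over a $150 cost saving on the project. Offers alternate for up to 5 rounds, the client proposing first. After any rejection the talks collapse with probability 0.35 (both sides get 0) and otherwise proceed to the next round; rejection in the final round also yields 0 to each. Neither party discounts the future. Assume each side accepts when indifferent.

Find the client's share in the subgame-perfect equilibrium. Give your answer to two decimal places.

Round 5 (the client proposes): the contractor will accept anything ≥ 0, so the client offers 0 and keeps 150.
Round 4 (the contractor proposes): rejecting gives the client an expected 0.65 × 150 = 97.5; the contractor offers that and keeps 52.5.
Round 3 (the client proposes): rejecting gives the contractor an expected 0.65 × 52.5 = 34.125, so the client offers 34.125, keeping 115.875.
Round 2 (the contractor proposes): rejecting gives the client an expected 0.65 × 115.875 = 75.31875; the contractor offers that and keeps 74.68125.
Round 1 (the client proposes): rejecting gives the contractor an expected 0.65 × 74.68125 = 48.5428125; the client offers that and keeps 101.4571875.

101.46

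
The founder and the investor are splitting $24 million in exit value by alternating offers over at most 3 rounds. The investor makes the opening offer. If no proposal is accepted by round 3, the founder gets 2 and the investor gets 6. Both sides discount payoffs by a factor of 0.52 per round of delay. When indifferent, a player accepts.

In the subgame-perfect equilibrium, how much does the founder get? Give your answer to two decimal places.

6.53

Round 3 (the investor proposes): the founder gets 2 if talks fail, so the investor offers 2 and keeps 22.
Round 2 (the founder proposes): the investor can get 22 next round, worth 0.52 × 22 = 11.44 now; the founder offers that and keeps 12.56.
Round 1 (the investor proposes): the founder can get 12.56 next round, worth 0.52 × 12.56 = 6.5312 now. The investor offers 6.5312 and keeps 24 − 6.5312 = 17.4688.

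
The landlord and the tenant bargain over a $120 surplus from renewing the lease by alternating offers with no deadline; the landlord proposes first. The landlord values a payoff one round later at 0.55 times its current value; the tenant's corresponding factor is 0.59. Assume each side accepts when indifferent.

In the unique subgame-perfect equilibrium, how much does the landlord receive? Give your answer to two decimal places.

Let x be the landlord's share when the landlord proposes and y be the tenant's share when the tenant proposes.
The tenant accepts iff offered ≥ 0.59·y, so x = 120 − 0.59y. Symmetrically y = 120 − 0.55x.
Substituting: x = 120 − 0.59(120 − 0.55x), giving x(1 − 0.55·0.59) = 120(1 − 0.59).
So x = 120 × 0.41 / 0.6755 ≈ 72.8349, and the tenant receives 120 − x ≈ 47.1651.

72.83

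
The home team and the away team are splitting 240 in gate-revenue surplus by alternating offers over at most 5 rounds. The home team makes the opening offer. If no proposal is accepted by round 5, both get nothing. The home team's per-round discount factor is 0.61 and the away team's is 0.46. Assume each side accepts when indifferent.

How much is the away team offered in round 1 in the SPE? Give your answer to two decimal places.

55.14

By backward induction:
Round 5 (the home team proposes): the away team will accept anything ≥ 0, so the home team offers 0 and keeps 240.
Round 4 (the away team proposes): the home team can get 240 next round, worth 0.61 × 240 = 146.4 now. The away team offers 146.4 and keeps 240 − 146.4 = 93.6.
Round 3 (the home team proposes): the away team can get 93.6 next round, worth 0.46 × 93.6 = 43.056 now. The home team offers 43.056 and keeps 240 − 43.056 = 196.944.
Round 2 (the away team proposes): the home team can get 196.944 next round, worth 0.61 × 196.944 = 120.13584 now. The away team offers 120.13584 and keeps 240 − 120.13584 = 119.86416.
Round 1 (the home team proposes): the away team can get 119.86416 next round, worth 0.46 × 119.86416 = 55.1375136 now, so the home team offers 55.1375136, keeping 184.8624864.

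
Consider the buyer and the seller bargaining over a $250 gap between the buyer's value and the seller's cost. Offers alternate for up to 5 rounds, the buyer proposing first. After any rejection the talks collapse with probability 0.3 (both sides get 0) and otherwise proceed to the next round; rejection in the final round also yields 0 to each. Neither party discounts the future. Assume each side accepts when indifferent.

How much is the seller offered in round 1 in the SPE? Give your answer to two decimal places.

Round 5 (the buyer proposes): rejection yields 0 for the seller; the buyer offers 0 and keeps 250.
Round 4 (the seller proposes): rejecting gives the buyer an expected 0.7 × 250 = 175, so the seller offers 175, keeping 75.
Round 3 (the buyer proposes): rejecting gives the seller an expected 0.7 × 75 = 52.5, so the buyer offers 52.5, keeping 197.5.
Round 2 (the seller proposes): rejecting gives the buyer an expected 0.7 × 197.5 = 138.25, so the seller offers 138.25, keeping 111.75.
Round 1 (the buyer proposes): rejecting gives the seller an expected 0.7 × 111.75 = 78.225, so the buyer offers 78.225, keeping 171.775.

78.23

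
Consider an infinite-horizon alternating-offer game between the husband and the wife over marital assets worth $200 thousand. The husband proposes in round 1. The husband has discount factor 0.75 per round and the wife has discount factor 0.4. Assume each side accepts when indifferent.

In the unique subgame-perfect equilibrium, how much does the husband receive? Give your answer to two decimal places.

In a stationary SPE each proposer offers the other exactly their discounted continuation value.
If the husband keeps x when proposing and the wife keeps y when proposing, then x = 200 − 0.4y and y = 200 − 0.75x.
Solving: x = 200(1 − 0.4) / (1 − 0.75·0.4) = 120 / 0.7 ≈ 171.4286.
The wife gets 200 − 171.4286 ≈ 28.5714.

171.43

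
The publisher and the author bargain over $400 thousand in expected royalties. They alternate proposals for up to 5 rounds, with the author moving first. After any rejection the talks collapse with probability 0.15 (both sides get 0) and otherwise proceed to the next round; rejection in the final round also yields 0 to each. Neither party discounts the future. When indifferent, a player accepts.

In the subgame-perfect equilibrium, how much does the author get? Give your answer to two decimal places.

312.15

Round 5 (the author proposes): the publisher will accept anything ≥ 0, so the author offers 0 and keeps 400.
Round 4 (the publisher proposes): rejecting gives the author an expected 0.85 × 400 = 340. The publisher offers 340 and keeps 400 − 340 = 60.
Round 3 (the author proposes): rejecting gives the publisher an expected 0.85 × 60 = 51. The author offers 51 and keeps 400 − 51 = 349.
Round 2 (the publisher proposes): rejecting gives the author an expected 0.85 × 349 = 296.65, so the publisher offers 296.65, keeping 103.35.
Round 1 (the author proposes): rejecting gives the publisher an expected 0.85 × 103.35 = 87.8475. The author offers 87.8475 and keeps 400 − 87.8475 = 312.1525.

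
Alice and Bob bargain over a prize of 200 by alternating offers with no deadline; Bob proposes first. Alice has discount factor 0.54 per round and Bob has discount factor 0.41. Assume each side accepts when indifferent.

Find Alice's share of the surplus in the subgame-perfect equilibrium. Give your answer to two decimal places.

81.84

Let x be Bob's share when Bob proposes and y be Alice's share when Alice proposes.
Alice accepts iff offered ≥ 0.54·y, so x = 200 − 0.54y. Symmetrically y = 200 − 0.41x.
Substituting: x = 200 − 0.54(200 − 0.41x), giving x(1 − 0.41·0.54) = 200(1 − 0.54).
So x = 200 × 0.46 / 0.7786 ≈ 118.1608, and Alice receives 200 − x ≈ 81.8392.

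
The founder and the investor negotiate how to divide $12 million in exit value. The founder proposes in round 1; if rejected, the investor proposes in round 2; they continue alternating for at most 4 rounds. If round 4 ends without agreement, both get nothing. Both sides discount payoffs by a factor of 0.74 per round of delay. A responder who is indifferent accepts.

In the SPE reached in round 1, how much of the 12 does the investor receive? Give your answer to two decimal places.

7.17

Round 4 (the investor proposes): the founder will accept anything ≥ 0, so the investor offers 0 and keeps 12.
Round 3 (the founder proposes): the investor can get 12 next round, worth 0.74 × 12 = 8.88 now. The founder offers 8.88 and keeps 12 − 8.88 = 3.12.
Round 2 (the investor proposes): the founder can get 3.12 next round, worth 0.74 × 3.12 = 2.3088 now. The investor offers 2.3088 and keeps 12 − 2.3088 = 9.6912.
Round 1 (the founder proposes): the investor can get 9.6912 next round, worth 0.74 × 9.6912 = 7.171488 now, so the founder offers 7.171488, keeping 4.828512.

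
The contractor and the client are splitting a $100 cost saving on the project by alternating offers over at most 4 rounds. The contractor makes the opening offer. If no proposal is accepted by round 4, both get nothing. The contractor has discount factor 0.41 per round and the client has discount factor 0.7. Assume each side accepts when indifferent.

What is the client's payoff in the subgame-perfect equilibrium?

61.39

By backward induction:
Round 4 (the client proposes): the contractor will accept anything ≥ 0, so the client offers 0 and keeps 100.
Round 3 (the contractor proposes): the client can get 100 next round, worth 0.7 × 100 = 70 now; the contractor offers that and keeps 30.
Round 2 (the client proposes): the contractor can get 30 next round, worth 0.41 × 30 = 12.3 now. The client offers 12.3 and keeps 100 − 12.3 = 87.7.
Round 1 (the contractor proposes): the client can get 87.7 next round, worth 0.7 × 87.7 = 61.39 now. The contractor offers 61.39 and keeps 100 − 61.39 = 38.61.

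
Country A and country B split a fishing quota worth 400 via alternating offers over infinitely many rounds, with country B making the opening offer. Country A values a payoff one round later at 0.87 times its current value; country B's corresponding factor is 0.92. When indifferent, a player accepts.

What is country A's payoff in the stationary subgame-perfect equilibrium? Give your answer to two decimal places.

In a stationary SPE each proposer offers the other exactly their discounted continuation value.
If country B keeps x when proposing and country A keeps y when proposing, then x = 400 − 0.87y and y = 400 − 0.92x.
Solving: x = 400(1 − 0.87) / (1 − 0.92·0.87) = 52 / 0.1996 ≈ 260.5210.
Country A gets 400 − 260.5210 ≈ 139.4790.

139.48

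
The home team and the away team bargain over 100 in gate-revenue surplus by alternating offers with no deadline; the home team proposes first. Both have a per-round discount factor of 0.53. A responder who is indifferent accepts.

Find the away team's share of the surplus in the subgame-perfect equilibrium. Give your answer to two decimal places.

34.64

In a stationary SPE each proposer offers the other exactly their discounted continuation value.
If the home team keeps x when proposing and the away team keeps y when proposing, then x = 100 − 0.53y and y = 100 − 0.53x.
Solving: x = 100(1 − 0.53) / (1 − 0.53·0.53) = 47 / 0.7191 ≈ 65.3595.
The away team gets 100 − 65.3595 ≈ 34.6405.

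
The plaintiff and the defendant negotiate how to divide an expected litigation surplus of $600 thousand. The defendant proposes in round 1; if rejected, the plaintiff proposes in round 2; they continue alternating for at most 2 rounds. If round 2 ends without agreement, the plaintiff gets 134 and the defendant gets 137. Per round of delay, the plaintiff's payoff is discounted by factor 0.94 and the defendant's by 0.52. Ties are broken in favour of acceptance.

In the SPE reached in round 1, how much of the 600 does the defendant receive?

164.78

Round 2 (the plaintiff proposes): the defendant gets 137 if talks fail, so the plaintiff offers 137 and keeps 463.
Round 1 (the defendant proposes): the plaintiff can get 463 next round, worth 0.94 × 463 = 435.22 now. The defendant offers 435.22 and keeps 600 − 435.22 = 164.78.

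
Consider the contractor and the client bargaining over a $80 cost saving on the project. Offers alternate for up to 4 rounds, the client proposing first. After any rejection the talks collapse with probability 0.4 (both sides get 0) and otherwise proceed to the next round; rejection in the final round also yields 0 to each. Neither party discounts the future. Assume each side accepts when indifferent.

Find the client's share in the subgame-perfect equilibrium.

By backward induction:
Round 4 (the contractor proposes): the client will accept anything ≥ 0, so the contractor offers 0 and keeps 80.
Round 3 (the client proposes): rejecting gives the contractor an expected 0.6 × 80 = 48; the client offers that and keeps 32.
Round 2 (the contractor proposes): rejecting gives the client an expected 0.6 × 32 = 19.2. The contractor offers 19.2 and keeps 80 − 19.2 = 60.8.
Round 1 (the client proposes): rejecting gives the contractor an expected 0.6 × 60.8 = 36.48, so the client offers 36.48, keeping 43.52.

43.52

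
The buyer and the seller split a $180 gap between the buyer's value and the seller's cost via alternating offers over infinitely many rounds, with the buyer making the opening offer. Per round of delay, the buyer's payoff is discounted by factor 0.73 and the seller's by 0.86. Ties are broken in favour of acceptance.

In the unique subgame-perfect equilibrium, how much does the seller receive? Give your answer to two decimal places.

When the buyer proposes, the seller accepts any offer worth at least 0.86 times what the seller would get by proposing next round; and vice versa.
This gives x = 180 − 0.86y and y = 180 − 0.73x, where x and y are each side's share when it proposes.
Hence (1 − 0.86·0.73)x = 180(1 − 0.86), i.e. 0.3722·x = 25.2.
x ≈ 67.7055; the seller's share is 180 − x ≈ 112.2945.

112.29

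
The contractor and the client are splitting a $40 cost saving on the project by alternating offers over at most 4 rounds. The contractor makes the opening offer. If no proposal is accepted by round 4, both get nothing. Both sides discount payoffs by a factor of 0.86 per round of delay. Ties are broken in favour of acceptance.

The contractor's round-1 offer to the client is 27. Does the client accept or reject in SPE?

Round 4 (the client proposes): the contractor will accept anything ≥ 0, so the client offers 0 and keeps 40.
Round 3 (the contractor proposes): the client can get 40 next round, worth 0.86 × 40 = 34.4 now. The contractor offers 34.4 and keeps 40 − 34.4 = 5.6.
Round 2 (the client proposes): the contractor can get 5.6 next round, worth 0.86 × 5.6 = 4.816 now; the client offers that and keeps 35.184.
So by rejecting in round 1, the client gets 35.184 next round, worth 0.86 × 35.184 = 30.25824 now.
Offer 27 < 30.25824, so the client rejects.

Reject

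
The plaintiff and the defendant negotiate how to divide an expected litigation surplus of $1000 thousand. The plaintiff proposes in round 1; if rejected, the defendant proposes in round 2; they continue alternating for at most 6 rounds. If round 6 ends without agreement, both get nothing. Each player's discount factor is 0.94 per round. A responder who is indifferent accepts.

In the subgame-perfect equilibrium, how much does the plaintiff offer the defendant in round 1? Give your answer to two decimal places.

Round 6 (the defendant proposes): the plaintiff will accept anything ≥ 0, so the defendant offers 0 and keeps 1000.
Round 5 (the plaintiff proposes): the defendant can get 1000 next round, worth 0.94 × 1000 = 940 now; the plaintiff offers that and keeps 60.
Round 4 (the defendant proposes): the plaintiff can get 60 next round, worth 0.94 × 60 = 56.4 now. The defendant offers 56.4 and keeps 1000 − 56.4 = 943.6.
Round 3 (the plaintiff proposes): the defendant can get 943.6 next round, worth 0.94 × 943.6 = 886.984 now; the plaintiff offers that and keeps 113.016.
Round 2 (the defendant proposes): the plaintiff can get 113.016 next round, worth 0.94 × 113.016 = 106.23504 now; the defendant offers that and keeps 893.76496.
Round 1 (the plaintiff proposes): the defendant can get 893.76496 next round, worth 0.94 × 893.76496 = 840.1390624 now. The plaintiff offers 840.1390624 and keeps 1000 − 840.1390624 = 159.8609376.

840.14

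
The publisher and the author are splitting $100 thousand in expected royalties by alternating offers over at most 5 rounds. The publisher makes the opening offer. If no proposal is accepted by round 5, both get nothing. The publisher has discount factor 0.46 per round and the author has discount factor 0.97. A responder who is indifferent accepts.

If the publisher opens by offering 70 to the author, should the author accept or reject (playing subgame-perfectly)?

Reject

Round 5 (the publisher proposes): rejection yields 0 for the author; the publisher offers 0 and keeps 100.
Round 4 (the author proposes): the publisher can get 100 next round, worth 0.46 × 100 = 46 now, so the author offers 46, keeping 54.
Round 3 (the publisher proposes): the author can get 54 next round, worth 0.97 × 54 = 52.38 now. The publisher offers 52.38 and keeps 100 − 52.38 = 47.62.
Round 2 (the author proposes): the publisher can get 47.62 next round, worth 0.46 × 47.62 = 21.9052 now. The author offers 21.9052 and keeps 100 − 21.9052 = 78.0948.
So by rejecting in round 1, the author gets 78.0948 next round, worth 0.97 × 78.0948 = 75.751956 now.
Offer 70 < 75.751956, so the author rejects.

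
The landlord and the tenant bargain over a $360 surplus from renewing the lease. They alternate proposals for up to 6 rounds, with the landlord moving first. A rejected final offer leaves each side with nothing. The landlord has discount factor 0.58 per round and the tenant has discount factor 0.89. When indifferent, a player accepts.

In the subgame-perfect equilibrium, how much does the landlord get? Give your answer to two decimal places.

Round 6 (the tenant proposes): the landlord will accept anything ≥ 0, so the tenant offers 0 and keeps 360.
Round 5 (the landlord proposes): the tenant can get 360 next round, worth 0.89 × 360 = 320.4 now, so the landlord offers 320.4, keeping 39.6.
Round 4 (the tenant proposes): the landlord can get 39.6 next round, worth 0.58 × 39.6 = 22.968 now, so the tenant offers 22.968, keeping 337.032.
Round 3 (the landlord proposes): the tenant can get 337.032 next round, worth 0.89 × 337.032 = 299.95848 now; the landlord offers that and keeps 60.04152.
Round 2 (the tenant proposes): the landlord can get 60.04152 next round, worth 0.58 × 60.04152 = 34.8240816 now. The tenant offers 34.8240816 and keeps 360 − 34.8240816 = 325.1759184.
Round 1 (the landlord proposes): the tenant can get 325.1759184 next round, worth 0.89 × 325.1759184 = 289.406567376 now. The landlord offers 289.406567376 and keeps 360 − 289.406567376 = 70.593432624.

70.59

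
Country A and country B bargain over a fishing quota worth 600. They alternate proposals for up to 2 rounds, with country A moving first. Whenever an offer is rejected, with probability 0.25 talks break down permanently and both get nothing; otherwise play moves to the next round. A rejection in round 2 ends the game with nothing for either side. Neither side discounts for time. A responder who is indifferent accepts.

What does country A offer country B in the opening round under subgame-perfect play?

450

Round 2 (country B proposes): country A will accept anything ≥ 0, so country B offers 0 and keeps 600.
Round 1 (country A proposes): rejecting gives country B an expected 0.75 × 600 = 450, so country A offers 450, keeping 150.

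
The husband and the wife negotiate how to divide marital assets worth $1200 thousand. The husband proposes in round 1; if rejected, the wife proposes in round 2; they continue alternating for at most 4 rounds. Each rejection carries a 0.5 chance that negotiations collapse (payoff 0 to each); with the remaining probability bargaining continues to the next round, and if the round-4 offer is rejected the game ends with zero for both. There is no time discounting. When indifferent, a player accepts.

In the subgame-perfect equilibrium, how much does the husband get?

Round 4 (the wife proposes): rejection yields 0 for the husband; the wife offers 0 and keeps 1200.
Round 3 (the husband proposes): rejecting gives the wife an expected 0.5 × 1200 = 600. The husband offers 600 and keeps 1200 − 600 = 600.
Round 2 (the wife proposes): rejecting gives the husband an expected 0.5 × 600 = 300, so the wife offers 300, keeping 900.
Round 1 (the husband proposes): rejecting gives the wife an expected 0.5 × 900 = 450, so the husband offers 450, keeping 750.

750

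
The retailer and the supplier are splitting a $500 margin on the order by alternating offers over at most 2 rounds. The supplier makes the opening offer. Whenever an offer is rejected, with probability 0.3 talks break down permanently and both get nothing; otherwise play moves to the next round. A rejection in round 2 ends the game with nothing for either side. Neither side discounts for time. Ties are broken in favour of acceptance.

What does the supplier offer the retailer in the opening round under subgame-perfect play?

350

Round 2 (the retailer proposes): rejection yields 0 for the supplier; the retailer offers 0 and keeps 500.
Round 1 (the supplier proposes): rejecting gives the retailer an expected 0.7 × 500 = 350. The supplier offers 350 and keeps 500 − 350 = 150.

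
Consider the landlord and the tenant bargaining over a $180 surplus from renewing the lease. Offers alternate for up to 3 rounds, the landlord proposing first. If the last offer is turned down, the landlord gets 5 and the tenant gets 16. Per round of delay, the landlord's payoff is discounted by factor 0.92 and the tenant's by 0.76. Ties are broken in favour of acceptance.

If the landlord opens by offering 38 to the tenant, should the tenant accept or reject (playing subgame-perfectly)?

Accept

Round 3 (the landlord proposes): the tenant gets 16 if talks fail, so the landlord offers 16 and keeps 164.
Round 2 (the tenant proposes): the landlord can get 164 next round, worth 0.92 × 164 = 150.88 now; the tenant offers that and keeps 29.12.
So by rejecting in round 1, the tenant gets 29.12 next round, worth 0.76 × 29.12 = 22.1312 now.
Offer 38 ≥ 22.1312, so the tenant accepts.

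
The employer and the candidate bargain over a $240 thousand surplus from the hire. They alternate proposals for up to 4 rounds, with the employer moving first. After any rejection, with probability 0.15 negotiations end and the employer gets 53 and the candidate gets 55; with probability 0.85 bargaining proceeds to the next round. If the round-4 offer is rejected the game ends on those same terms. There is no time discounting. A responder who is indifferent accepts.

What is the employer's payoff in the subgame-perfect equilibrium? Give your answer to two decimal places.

87.11

Round 4 (the candidate proposes): the employer gets 53 if talks fail, so the candidate offers 53 and keeps 187.
Round 3 (the employer proposes): rejecting gives the candidate an expected 0.85 × 187 + 0.15 × 55 = 167.2. The employer offers 167.2 and keeps 240 − 167.2 = 72.8.
Round 2 (the candidate proposes): rejecting gives the employer an expected 0.85 × 72.8 + 0.15 × 53 = 69.83, so the candidate offers 69.83, keeping 170.17.
Round 1 (the employer proposes): rejecting gives the candidate an expected 0.85 × 170.17 + 0.15 × 55 = 152.8945; the employer offers that and keeps 87.1055.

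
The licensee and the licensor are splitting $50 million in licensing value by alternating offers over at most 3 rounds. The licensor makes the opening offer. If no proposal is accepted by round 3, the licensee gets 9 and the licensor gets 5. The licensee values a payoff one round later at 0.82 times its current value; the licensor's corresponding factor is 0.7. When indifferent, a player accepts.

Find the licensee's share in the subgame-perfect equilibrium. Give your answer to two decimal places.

17.47

By backward induction:
Round 3 (the licensor proposes): the licensee gets 9 if talks fail, so the licensor offers 9 and keeps 41.
Round 2 (the licensee proposes): the licensor can get 41 next round, worth 0.7 × 41 = 28.7 now; the licensee offers that and keeps 21.3.
Round 1 (the licensor proposes): the licensee can get 21.3 next round, worth 0.82 × 21.3 = 17.466 now; the licensor offers that and keeps 32.534.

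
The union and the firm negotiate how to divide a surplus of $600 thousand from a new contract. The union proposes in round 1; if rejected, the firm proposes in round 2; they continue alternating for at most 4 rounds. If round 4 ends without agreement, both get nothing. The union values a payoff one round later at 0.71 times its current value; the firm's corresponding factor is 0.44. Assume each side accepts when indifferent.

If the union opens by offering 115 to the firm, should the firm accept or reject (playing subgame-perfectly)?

Reject

Round 4 (the firm proposes): the union will accept anything ≥ 0, so the firm offers 0 and keeps 600.
Round 3 (the union proposes): the firm can get 600 next round, worth 0.44 × 600 = 264 now, so the union offers 264, keeping 336.
Round 2 (the firm proposes): the union can get 336 next round, worth 0.71 × 336 = 238.56 now. The firm offers 238.56 and keeps 600 − 238.56 = 361.44.
So by rejecting in round 1, the firm gets 361.44 next round, worth 0.44 × 361.44 = 159.0336 now.
Offer 115 < 159.0336, so the firm rejects.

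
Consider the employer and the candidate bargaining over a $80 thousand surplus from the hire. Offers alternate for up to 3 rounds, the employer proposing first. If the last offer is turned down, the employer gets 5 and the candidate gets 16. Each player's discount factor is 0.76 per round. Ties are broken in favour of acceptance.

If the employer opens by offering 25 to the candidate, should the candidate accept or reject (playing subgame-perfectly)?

Work out the candidate's continuation value if the offer is rejected.
Round 3 (the employer proposes): the candidate gets 16 if talks fail, so the employer offers 16 and keeps 64.
Round 2 (the candidate proposes): the employer can get 64 next round, worth 0.76 × 64 = 48.64 now, so the candidate offers 48.64, keeping 31.36.
So by rejecting in round 1, the candidate gets 31.36 next round, worth 0.76 × 31.36 = 23.8336 now.
Offer 25 ≥ 23.8336, so the candidate accepts.

Accept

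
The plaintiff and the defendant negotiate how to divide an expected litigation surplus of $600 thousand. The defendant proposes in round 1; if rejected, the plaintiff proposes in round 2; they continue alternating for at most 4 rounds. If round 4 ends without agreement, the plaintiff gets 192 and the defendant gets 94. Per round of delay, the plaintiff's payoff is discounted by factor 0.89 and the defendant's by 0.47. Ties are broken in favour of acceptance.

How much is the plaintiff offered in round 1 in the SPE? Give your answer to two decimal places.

Round 4 (the plaintiff proposes): the defendant gets 94 if talks fail, so the plaintiff offers 94 and keeps 506.
Round 3 (the defendant proposes): the plaintiff can get 506 next round, worth 0.89 × 506 = 450.34 now; the defendant offers that and keeps 149.66.
Round 2 (the plaintiff proposes): the defendant can get 149.66 next round, worth 0.47 × 149.66 = 70.3402 now; the plaintiff offers that and keeps 529.6598.
Round 1 (the defendant proposes): the plaintiff can get 529.6598 next round, worth 0.89 × 529.6598 = 471.397222 now. The defendant offers 471.397222 and keeps 600 − 471.397222 = 128.602778.

471.40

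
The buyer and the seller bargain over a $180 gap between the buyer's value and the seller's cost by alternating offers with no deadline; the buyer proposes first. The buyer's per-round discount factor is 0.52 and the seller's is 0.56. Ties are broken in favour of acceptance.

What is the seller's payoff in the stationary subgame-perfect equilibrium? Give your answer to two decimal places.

68.26

When the buyer proposes, the seller accepts any offer worth at least 0.56 times what the seller would get by proposing next round; and vice versa.
This gives x = 180 − 0.56y and y = 180 − 0.52x, where x and y are each side's share when it proposes.
Hence (1 − 0.56·0.52)x = 180(1 − 0.56), i.e. 0.7088·x = 79.2.
x ≈ 111.7381; the seller's share is 180 − x ≈ 68.2619.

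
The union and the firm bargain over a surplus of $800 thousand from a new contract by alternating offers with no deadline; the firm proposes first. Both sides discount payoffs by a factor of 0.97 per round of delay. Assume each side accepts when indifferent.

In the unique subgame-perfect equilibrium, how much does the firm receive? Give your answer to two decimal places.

In a stationary SPE each proposer offers the other exactly their discounted continuation value.
If the firm keeps x when proposing and the union keeps y when proposing, then x = 800 − 0.97y and y = 800 − 0.97x.
Solving: x = 800(1 − 0.97) / (1 − 0.97·0.97) = 24 / 0.0591 ≈ 406.0914.
The union gets 800 − 406.0914 ≈ 393.9086.

406.09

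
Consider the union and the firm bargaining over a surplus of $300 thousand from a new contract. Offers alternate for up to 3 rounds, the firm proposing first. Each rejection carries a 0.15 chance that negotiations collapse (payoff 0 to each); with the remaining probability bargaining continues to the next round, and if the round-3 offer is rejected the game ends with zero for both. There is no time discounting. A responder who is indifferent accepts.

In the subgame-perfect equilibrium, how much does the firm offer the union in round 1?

38.25

By backward induction:
Round 3 (the firm proposes): rejection yields 0 for the union; the firm offers 0 and keeps 300.
Round 2 (the union proposes): rejecting gives the firm an expected 0.85 × 300 = 255, so the union offers 255, keeping 45.
Round 1 (the firm proposes): rejecting gives the union an expected 0.85 × 45 = 38.25; the firm offers that and keeps 261.75.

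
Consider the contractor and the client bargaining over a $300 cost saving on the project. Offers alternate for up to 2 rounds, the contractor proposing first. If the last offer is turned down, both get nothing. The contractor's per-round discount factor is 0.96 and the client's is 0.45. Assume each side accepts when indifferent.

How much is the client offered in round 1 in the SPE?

135

Round 2 (the client proposes): rejection yields 0 for the contractor; the client offers 0 and keeps 300.
Round 1 (the contractor proposes): the client can get 300 next round, worth 0.45 × 300 = 135 now, so the contractor offers 135, keeping 165.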